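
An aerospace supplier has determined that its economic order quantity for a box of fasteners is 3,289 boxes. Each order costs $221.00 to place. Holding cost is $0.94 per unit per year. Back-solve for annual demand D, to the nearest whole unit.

D ≈ 23,006 boxes per year

Invert the EOQ relation Q*² = 2DS/H.
From Q* = √(2DS/H): D = Q*²H / (2S) = 3,289² × 0.94 / (2 × 221) = 23005.588.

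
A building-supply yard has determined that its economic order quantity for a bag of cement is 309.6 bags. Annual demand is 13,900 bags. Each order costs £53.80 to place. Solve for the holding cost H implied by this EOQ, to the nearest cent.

Squaring Q* = √(2DS/H) gives Q*² = 2DS/H.
From Q* = √(2DS/H): H = 2DS / Q*² = 2 × 13,900 × 53.8 / 309.6² = 15.6036.

H ≈ £15.60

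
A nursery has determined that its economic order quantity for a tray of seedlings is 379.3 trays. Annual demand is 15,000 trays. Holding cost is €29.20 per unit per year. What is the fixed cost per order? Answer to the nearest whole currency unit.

S ≈ €140

The basic EOQ model gives Q* = √(2DS/H); rearrange for the unknown.
From Q* = √(2DS/H): S = Q*²H / (2D) = 379.3² × 29.2 / (2 × 15,000) = 140.0320.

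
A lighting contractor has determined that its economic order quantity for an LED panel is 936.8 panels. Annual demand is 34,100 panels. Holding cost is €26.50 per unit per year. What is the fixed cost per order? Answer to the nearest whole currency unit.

S ≈ €341

Invert the EOQ relation Q*² = 2DS/H.
From Q* = √(2DS/H): S = Q*²H / (2D) = 936.8² × 26.5 / (2 × 34,100) = 341.0007.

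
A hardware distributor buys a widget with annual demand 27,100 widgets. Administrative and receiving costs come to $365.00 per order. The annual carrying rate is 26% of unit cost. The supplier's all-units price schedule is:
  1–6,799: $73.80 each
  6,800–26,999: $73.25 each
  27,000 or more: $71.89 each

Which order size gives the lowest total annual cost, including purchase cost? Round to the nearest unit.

Holding cost per unit per year at price C is H = 0.26·C.
Evaluate total cost at each tier's feasible EOQ or, if the EOQ is below the tier, at the tier's minimum quantity.
EOQ at $73.80 = 1015.4 (feasible in tier 1): TC = 27,100×$73.80 + (27,100/1015.4)×365 + (1015.4/2)×0.26×$73.80 = $2,019,463.23.
EOQ at $73.25 = 1019.2 < 6800, so use break Q=6800: TC = 27,100×$73.25 + (27,100/6800.0)×365 + (6800.0/2)×0.26×$73.25 = $2,051,282.63.
EOQ at $71.89 = 1028.8 < 27000, so use break Q=27000: TC = 27,100×$71.89 + (27,100/27000.0)×365 + (27000.0/2)×0.26×$71.89 = $2,200,919.25.
Lowest total cost is $2,019,463.23 at Q = 1015.4.

Q* ≈ 1,015 widgets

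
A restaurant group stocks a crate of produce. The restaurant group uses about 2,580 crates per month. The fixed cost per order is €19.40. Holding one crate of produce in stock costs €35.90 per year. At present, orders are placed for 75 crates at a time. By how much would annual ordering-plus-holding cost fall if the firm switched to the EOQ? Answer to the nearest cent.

Extra cost ≈ €2,787.62 per year

Annual demand D = 2,580 × 12 = 30,960.
EOQ = √(2DS/H) = √(2 × 30,960 × 19.4 / 35.9) ≈ 182.92.
Cost at Q* = (D/Q*)S + (Q*/2)H = √(2DSH) ≈ €6,566.95.
Cost at Q = 75: (30,960/75)×19.4 + (75/2)×35.9 = €8,008.32 + €1,346.25 = €9,354.57.
Excess = €9,354.57 − €6,566.95 = €2,787.62.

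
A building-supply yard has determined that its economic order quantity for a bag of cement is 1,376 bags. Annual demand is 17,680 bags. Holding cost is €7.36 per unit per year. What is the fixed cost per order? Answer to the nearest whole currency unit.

S ≈ €394

The basic EOQ model gives Q* = √(2DS/H); rearrange for the unknown.
From Q* = √(2DS/H): S = Q*²H / (2D) = 1,376² × 7.36 / (2 × 17,680) = 394.0964.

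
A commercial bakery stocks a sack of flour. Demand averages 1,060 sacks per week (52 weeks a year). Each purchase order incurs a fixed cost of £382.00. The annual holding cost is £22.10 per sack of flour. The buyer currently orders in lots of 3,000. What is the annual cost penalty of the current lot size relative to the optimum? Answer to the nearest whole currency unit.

Annual demand D = 1,060 × 52 = 55,120.
EOQ = √(2DS/H) = √(2 × 55,120 × 382 / 22.1) ≈ 1380.40.
Cost at Q* = (D/Q*)S + (Q*/2)H = √(2DSH) ≈ £30,506.85.
Cost at Q = 3,000: (55,120/3,000)×382 + (3,000/2)×22.1 = £7,018.61 + £33,150.00 = £40,168.61.
Excess = £40,168.61 − £30,506.85 = £9,661.76.

Extra cost ≈ £9,662 per year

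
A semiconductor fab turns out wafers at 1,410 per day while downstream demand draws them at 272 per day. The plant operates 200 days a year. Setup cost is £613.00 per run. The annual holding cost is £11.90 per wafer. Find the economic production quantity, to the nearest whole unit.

Q* ≈ 2,635 wafers

Annual demand D = 272 × 200 = 54,400.
Production build-up factor (1 − d/p) = 1 − 272/1,410 = 0.8071.
Q* = √(2DS / (H(1 − d/p))) = √(2 × 54,400 × 613 / (11.9 × 0.8071)).
= √(66,694,400 / 9.6044) ≈ 2635.176.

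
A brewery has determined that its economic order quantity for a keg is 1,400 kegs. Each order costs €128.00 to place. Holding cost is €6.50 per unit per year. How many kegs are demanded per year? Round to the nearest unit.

Invert the EOQ relation Q*² = 2DS/H.
From Q* = √(2DS/H): D = Q*²H / (2S) = 1,400² × 6.5 / (2 × 128) = 49765.625.

D ≈ 49,766 kegs per year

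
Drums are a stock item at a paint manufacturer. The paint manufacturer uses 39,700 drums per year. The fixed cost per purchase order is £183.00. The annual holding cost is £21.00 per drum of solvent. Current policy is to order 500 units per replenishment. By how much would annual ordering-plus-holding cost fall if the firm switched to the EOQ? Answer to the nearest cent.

EOQ = √(2DS/H) = √(2 × 39,700 × 183 / 21) ≈ 831.81.
Cost at Q* = (D/Q*)S + (Q*/2)H = √(2DSH) ≈ £17,468.09.
Cost at Q = 500: (39,700/500)×183 + (500/2)×21 = £14,530.20 + £5,250.00 = £19,780.20.
Excess = £19,780.20 − £17,468.09 = £2,312.11.

Extra cost ≈ £2,312.11 per year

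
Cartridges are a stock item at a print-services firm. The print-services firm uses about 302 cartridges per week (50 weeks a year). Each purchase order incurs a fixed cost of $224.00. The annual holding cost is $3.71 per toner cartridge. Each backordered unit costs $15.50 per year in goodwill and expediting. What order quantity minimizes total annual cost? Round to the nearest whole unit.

Annual demand D = 302 × 50 = 15,100.
With planned backorders, Q* = √(2DS/H) · √((H+B)/B).
√(2DS/H) = √(2 × 15,100 × 224 / 3.71) = 1350.332.
√((H+B)/B) = √((3.71+15.5)/15.5) = 1.1133.
Q* ≈ 1503.275.

Q* ≈ 1,503 cartridges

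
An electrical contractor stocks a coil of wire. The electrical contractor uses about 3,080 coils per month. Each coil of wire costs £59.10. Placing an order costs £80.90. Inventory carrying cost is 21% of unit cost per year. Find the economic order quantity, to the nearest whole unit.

Annual demand D = 3,080 × 12 = 36,960.
Holding cost H = 0.21 × £59.10 = £12.4110 per unit per year.
EOQ = √(2DS / H) = √(2 × 36,960 × 80.9 / 12.411).
= √(5,980,128 / 12.411) = √481,840.9475 ≈ 694.148.

Q* ≈ 694 coils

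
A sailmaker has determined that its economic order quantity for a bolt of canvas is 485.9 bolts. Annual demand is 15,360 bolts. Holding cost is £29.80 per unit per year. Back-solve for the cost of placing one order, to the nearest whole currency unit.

S ≈ £229

Squaring Q* = √(2DS/H) gives Q*² = 2DS/H.
From Q* = √(2DS/H): S = Q*²H / (2D) = 485.9² × 29.8 / (2 × 15,360) = 229.0281.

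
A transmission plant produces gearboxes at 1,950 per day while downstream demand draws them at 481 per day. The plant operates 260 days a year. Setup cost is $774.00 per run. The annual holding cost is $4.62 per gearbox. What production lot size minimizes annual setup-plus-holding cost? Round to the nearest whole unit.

Annual demand D = 481 × 260 = 125,060.
Production build-up factor (1 − d/p) = 1 − 481/1,950 = 0.7533.
Q* = √(2DS / (H(1 − d/p))) = √(2 × 125,060 × 774 / (4.62 × 0.7533)).
= √(193,592,880 / 3.4804) ≈ 7458.133.

Q* ≈ 7,458 gearboxes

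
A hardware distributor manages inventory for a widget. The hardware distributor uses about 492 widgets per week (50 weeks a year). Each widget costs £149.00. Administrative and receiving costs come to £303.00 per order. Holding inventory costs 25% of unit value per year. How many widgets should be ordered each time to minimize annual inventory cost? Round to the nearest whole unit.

Q* ≈ 633 widgets

Annual demand D = 492 × 50 = 24,600.
Holding cost H = 0.25 × £149.00 = £37.2500 per unit per year.
EOQ = √(2DS / H) = √(2 × 24,600 × 303 / 37.25).
= √(14,907,600 / 37.25) = √400,204.0268 ≈ 632.617.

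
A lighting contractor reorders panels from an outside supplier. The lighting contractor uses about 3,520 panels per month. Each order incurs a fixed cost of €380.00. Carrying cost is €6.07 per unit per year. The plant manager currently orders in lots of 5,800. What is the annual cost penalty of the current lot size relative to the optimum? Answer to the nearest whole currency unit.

Extra cost ≈ €6,411 per year

Annual demand D = 3,520 × 12 = 42,240.
EOQ = √(2DS/H) = √(2 × 42,240 × 380 / 6.07) ≈ 2299.72.
Cost at Q* = (D/Q*)S + (Q*/2)H = √(2DSH) ≈ €13,959.28.
Cost at Q = 5,800: (42,240/5,800)×380 + (5,800/2)×6.07 = €2,767.45 + €17,603.00 = €20,370.45.
Excess = €20,370.45 − €13,959.28 = €6,411.17.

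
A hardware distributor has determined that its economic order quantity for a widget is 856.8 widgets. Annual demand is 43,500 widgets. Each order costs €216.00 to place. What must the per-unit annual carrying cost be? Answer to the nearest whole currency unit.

Squaring Q* = √(2DS/H) gives Q*² = 2DS/H.
From Q* = √(2DS/H): H = 2DS / Q*² = 2 × 43,500 × 216 / 856.8² = 25.5985.

H ≈ €26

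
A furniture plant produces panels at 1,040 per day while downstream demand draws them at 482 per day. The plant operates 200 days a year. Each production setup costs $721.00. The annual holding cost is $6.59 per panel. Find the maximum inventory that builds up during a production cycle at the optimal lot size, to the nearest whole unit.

I_max ≈ 3,364 panels

Annual demand D = 482 × 200 = 96,400.
Production build-up factor (1 − d/p) = 1 − 482/1,040 = 0.5365.
Q* = √(2DS / (H(1 − d/p))) = √(2 × 96,400 × 721 / (6.59 × 0.5365)).
= √(139,008,800 / 3.5358) ≈ 6270.151.
Maximum inventory = Q*(1 − d/p) = 6270.151 × 0.5365 ≈ 3364.177.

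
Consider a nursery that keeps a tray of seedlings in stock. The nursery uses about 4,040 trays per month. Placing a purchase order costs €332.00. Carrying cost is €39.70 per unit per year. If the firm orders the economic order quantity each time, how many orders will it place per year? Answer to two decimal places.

Annual demand D = 4,040 × 12 = 48,480.
Q* = √(2DS/H) = √(2 × 48,480 × 332 / 39.7) ≈ 900.47.
Orders per year = D / Q* = 48,480 / 900.47 ≈ 53.838.

N ≈ 53.84 orders per year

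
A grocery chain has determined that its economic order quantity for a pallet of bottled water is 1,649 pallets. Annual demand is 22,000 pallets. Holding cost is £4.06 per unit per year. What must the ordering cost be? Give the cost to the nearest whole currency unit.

The basic EOQ model gives Q* = √(2DS/H); rearrange for the unknown.
From Q* = √(2DS/H): S = Q*²H / (2D) = 1,649² × 4.06 / (2 × 22,000) = 250.9081.

S ≈ £251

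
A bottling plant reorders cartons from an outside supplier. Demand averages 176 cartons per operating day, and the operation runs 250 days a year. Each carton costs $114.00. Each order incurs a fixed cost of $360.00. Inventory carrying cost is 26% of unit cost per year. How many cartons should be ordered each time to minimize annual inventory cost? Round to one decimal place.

Annual demand D = 176 × 250 = 44,000.
Holding cost H = 0.26 × $114.00 = $29.6400 per unit per year.
EOQ = √(2DS / H) = √(2 × 44,000 × 360 / 29.64).
= √(31,680,000 / 29.64) = √1,068,825.9109 ≈ 1033.840.

Q* ≈ 1,033.8 cartons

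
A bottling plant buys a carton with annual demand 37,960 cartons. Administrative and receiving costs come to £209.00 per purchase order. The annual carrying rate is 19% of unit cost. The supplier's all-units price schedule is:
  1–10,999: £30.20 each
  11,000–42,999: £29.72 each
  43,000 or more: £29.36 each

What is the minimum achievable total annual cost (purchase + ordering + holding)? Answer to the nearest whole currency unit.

Holding cost per unit per year at price C is H = 0.19·C.
For each price level, check whether its EOQ is feasible; otherwise the best quantity at that price is the breakpoint.
EOQ at £30.20 = 1662.9 (feasible in tier 1): TC = 37,960×£30.20 + (37,960/1662.9)×209 + (1662.9/2)×0.19×£30.20 = £1,155,933.83.
EOQ at £29.72 = 1676.3 < 11000, so use break Q=11000: TC = 37,960×£29.72 + (37,960/11000.0)×209 + (11000.0/2)×0.19×£29.72 = £1,159,949.84.
EOQ at £29.36 = 1686.5 < 43000, so use break Q=43000: TC = 37,960×£29.36 + (37,960/43000.0)×209 + (43000.0/2)×0.19×£29.36 = £1,234,625.70.
Lowest total cost among the candidates is at Q = 1662.9.

TC* ≈ £1,155,934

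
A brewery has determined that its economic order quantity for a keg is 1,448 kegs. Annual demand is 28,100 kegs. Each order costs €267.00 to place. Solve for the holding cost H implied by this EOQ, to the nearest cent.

Invert the EOQ relation Q*² = 2DS/H.
From Q* = √(2DS/H): H = 2DS / Q*² = 2 × 28,100 × 267 / 1,448² = 7.1567.

H ≈ €7.16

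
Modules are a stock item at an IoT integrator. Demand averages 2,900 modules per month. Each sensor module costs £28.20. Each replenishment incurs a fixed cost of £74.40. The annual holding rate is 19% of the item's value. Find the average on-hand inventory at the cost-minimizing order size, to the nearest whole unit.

Average inventory ≈ 492 modules

Annual demand D = 2,900 × 12 = 34,800.
Holding cost H = 0.19 × £28.20 = £5.3580 per unit per year.
The optimal lot size = √(2DS/H) = √(2 × 34,800 × 74.4 / 5.358) ≈ 983.08.
Average inventory = Q*/2 ≈ 983.08 / 2 = 491.541.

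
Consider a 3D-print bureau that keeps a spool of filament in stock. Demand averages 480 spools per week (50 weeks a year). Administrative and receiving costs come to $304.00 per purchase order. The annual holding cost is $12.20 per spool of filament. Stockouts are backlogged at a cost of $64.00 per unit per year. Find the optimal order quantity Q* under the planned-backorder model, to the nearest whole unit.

Q* ≈ 1,193 spools

Annual demand D = 480 × 50 = 24,000.
With planned backorders, Q* = √(2DS/H) · √((H+B)/B).
√(2DS/H) = √(2 × 24,000 × 304 / 12.2) = 1093.648.
√((H+B)/B) = √((12.2+64)/64) = 1.0912.
Q* ≈ 1193.342.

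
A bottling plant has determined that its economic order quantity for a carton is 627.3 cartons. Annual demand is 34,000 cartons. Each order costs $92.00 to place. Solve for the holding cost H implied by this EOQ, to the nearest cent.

H ≈ $15.90

Invert the EOQ relation Q*² = 2DS/H.
From Q* = √(2DS/H): H = 2DS / Q*² = 2 × 34,000 × 92 / 627.3² = 15.8981.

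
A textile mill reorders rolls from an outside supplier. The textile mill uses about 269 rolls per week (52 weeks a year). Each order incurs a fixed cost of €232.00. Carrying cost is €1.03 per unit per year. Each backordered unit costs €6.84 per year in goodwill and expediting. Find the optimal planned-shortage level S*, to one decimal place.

Annual demand D = 269 × 52 = 13,988.
With planned backorders, Q* = √(2DS/H) · √((H+B)/B).
√(2DS/H) = √(2 × 13,988 × 232 / 1.03) = 2510.257.
√((H+B)/B) = √((1.03+6.84)/6.84) = 1.0727.
Q* ≈ 2692.635.
S* = Q* · H/(H+B) = 2692.635 × 1.03/7.87 ≈ 352.403.

S* ≈ 352.4 rolls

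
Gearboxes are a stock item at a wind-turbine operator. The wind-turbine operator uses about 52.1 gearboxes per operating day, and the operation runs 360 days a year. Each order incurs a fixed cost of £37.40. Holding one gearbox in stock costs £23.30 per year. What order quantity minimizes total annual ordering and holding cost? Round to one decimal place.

Q* ≈ 245.4 gearboxes

Annual demand D = 52.1 × 360 = 18,756.
EOQ = √(2DS / H) = √(2 × 18,756 × 37.4 / 23.3).
= √(1,402,948.8 / 23.3) = √60,212.3948 ≈ 245.382.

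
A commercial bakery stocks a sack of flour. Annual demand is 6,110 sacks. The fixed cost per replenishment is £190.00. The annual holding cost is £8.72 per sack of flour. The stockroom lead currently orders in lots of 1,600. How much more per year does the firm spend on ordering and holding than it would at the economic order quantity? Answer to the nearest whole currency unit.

Extra cost ≈ £3,202 per year

EOQ = √(2DS/H) = √(2 × 6,110 × 190 / 8.72) ≈ 516.01.
Cost at Q* = (D/Q*)S + (Q*/2)H = √(2DSH) ≈ £4,499.57.
Cost at Q = 1,600: (6,110/1,600)×190 + (1,600/2)×8.72 = £725.56 + £6,976.00 = £7,701.56.
Excess = £7,701.56 − £4,499.57 = £3,202.00.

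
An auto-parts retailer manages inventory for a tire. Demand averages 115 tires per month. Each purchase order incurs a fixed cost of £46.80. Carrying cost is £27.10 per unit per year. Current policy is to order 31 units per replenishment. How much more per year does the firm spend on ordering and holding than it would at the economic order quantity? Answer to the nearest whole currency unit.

Annual demand D = 115 × 12 = 1,380.
EOQ = √(2DS/H) = √(2 × 1,380 × 46.8 / 27.1) ≈ 69.04.
Cost at Q* = (D/Q*)S + (Q*/2)H = √(2DSH) ≈ £1,870.95.
Cost at Q = 31: (1,380/31)×46.8 + (31/2)×27.1 = £2,083.35 + £420.05 = £2,503.40.
Excess = £2,503.40 − £1,870.95 = £632.46.

Extra cost ≈ £632 per year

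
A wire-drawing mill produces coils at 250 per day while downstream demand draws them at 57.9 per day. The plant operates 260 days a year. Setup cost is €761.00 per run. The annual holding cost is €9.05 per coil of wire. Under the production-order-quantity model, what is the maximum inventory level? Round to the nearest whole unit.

I_max ≈ 1,395 coils

Annual demand D = 57.9 × 260 = 15,054.
Production build-up factor (1 − d/p) = 1 − 57.9/250 = 0.7684.
Q* = √(2DS / (H(1 − d/p))) = √(2 × 15,054 × 761 / (9.05 × 0.7684)).
= √(22,912,188 / 6.954) ≈ 1815.162.
Maximum inventory = Q*(1 − d/p) = 1815.162 × 0.7684 ≈ 1394.770.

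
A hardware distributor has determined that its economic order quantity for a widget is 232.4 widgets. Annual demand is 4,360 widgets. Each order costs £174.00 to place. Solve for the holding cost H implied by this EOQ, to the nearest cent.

H ≈ £28.09

Squaring Q* = √(2DS/H) gives Q*² = 2DS/H.
From Q* = √(2DS/H): H = 2DS / Q*² = 2 × 4,360 × 174 / 232.4² = 28.0927.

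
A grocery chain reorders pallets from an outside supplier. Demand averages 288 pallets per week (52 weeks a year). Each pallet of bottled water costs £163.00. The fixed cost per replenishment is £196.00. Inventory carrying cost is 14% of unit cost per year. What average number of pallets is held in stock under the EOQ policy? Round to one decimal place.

Annual demand D = 288 × 52 = 14,976.
Holding cost H = 0.14 × £163.00 = £22.8200 per unit per year.
The optimal lot size = √(2DS/H) = √(2 × 14,976 × 196 / 22.82) ≈ 507.20.
Average inventory = Q*/2 ≈ 507.20 / 2 = 253.602.

Average inventory ≈ 253.6 pallets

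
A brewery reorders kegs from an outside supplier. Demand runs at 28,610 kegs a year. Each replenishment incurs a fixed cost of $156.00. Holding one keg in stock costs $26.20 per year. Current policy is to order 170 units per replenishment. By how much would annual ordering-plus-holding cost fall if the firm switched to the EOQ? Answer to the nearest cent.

Extra cost ≈ $13,188.09 per year

EOQ = √(2DS/H) = √(2 × 28,610 × 156 / 26.2) ≈ 583.69.
Cost at Q* = (D/Q*)S + (Q*/2)H = √(2DSH) ≈ $15,292.80.
Cost at Q = 170: (28,610/170)×156 + (170/2)×26.2 = $26,253.88 + $2,227.00 = $28,480.88.
Excess = $28,480.88 − $15,292.80 = $13,188.09.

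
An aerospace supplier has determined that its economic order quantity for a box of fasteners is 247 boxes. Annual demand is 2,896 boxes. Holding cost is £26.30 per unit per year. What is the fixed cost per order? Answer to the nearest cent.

S ≈ £277.03

Squaring Q* = √(2DS/H) gives Q*² = 2DS/H.
From Q* = √(2DS/H): S = Q*²H / (2D) = 247² × 26.3 / (2 × 2,896) = 277.0264.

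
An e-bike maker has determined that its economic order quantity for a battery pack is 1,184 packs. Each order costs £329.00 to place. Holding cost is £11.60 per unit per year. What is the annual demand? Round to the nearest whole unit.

Squaring Q* = √(2DS/H) gives Q*² = 2DS/H.
From Q* = √(2DS/H): D = Q*²H / (2S) = 1,184² × 11.6 / (2 × 329) = 24713.571.

D ≈ 24,714 packs per year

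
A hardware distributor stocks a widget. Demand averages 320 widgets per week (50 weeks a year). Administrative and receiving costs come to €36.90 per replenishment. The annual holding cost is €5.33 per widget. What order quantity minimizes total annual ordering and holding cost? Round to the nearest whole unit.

Annual demand D = 320 × 50 = 16,000.
EOQ = √(2DS / H) = √(2 × 16,000 × 36.9 / 5.33).
= √(1,180,800 / 5.33) = √221,538.4615 ≈ 470.679.

Q* ≈ 471 widgets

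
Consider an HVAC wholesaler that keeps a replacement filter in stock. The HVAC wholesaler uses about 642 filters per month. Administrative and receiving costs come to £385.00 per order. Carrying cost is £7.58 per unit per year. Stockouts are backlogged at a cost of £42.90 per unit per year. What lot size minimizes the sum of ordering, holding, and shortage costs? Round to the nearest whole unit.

Annual demand D = 642 × 12 = 7,704.
With planned backorders, Q* = √(2DS/H) · √((H+B)/B).
√(2DS/H) = √(2 × 7,704 × 385 / 7.58) = 884.645.
√((H+B)/B) = √((7.58+42.9)/42.9) = 1.0848.
Q* ≈ 959.621.

Q* ≈ 960 filters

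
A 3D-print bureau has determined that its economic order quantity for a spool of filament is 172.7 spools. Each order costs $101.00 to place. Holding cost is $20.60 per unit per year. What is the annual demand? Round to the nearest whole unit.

D ≈ 3,042 spools per year

Invert the EOQ relation Q*² = 2DS/H.
From Q* = √(2DS/H): D = Q*²H / (2S) = 172.7² × 20.6 / (2 × 101) = 3041.589.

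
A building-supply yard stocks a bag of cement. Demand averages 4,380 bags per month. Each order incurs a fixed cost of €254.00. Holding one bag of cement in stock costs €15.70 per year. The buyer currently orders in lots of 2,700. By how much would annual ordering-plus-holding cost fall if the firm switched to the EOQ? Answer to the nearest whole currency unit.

Annual demand D = 4,380 × 12 = 52,560.
EOQ = √(2DS/H) = √(2 × 52,560 × 254 / 15.7) ≈ 1304.10.
Cost at Q* = (D/Q*)S + (Q*/2)H = √(2DSH) ≈ €20,474.31.
Cost at Q = 2,700: (52,560/2,700)×254 + (2,700/2)×15.7 = €4,944.53 + €21,195.00 = €26,139.53.
Excess = €26,139.53 − €20,474.31 = €5,665.22.

Extra cost ≈ €5,665 per year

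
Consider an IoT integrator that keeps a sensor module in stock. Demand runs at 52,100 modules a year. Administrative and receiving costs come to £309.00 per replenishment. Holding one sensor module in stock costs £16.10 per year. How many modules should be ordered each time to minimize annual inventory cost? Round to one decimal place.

Q* ≈ 1,414.2 modules

EOQ = √(2DS / H) = √(2 × 52,100 × 309 / 16.1).
= √(32,197,800 / 16.1) = √1,999,863.354 ≈ 1414.165.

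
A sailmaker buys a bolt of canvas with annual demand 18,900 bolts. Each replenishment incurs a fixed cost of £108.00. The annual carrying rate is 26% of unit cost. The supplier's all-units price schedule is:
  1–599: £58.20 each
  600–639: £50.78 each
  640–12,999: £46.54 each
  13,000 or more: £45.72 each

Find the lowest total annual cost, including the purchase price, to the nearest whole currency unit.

TC* ≈ £886,668

Holding cost per unit per year at price C is H = 0.26·C.
Evaluate total cost at each tier's feasible EOQ or, if the EOQ is below the tier, at the tier's minimum quantity.
EOQ at £58.20 = 519.4 (feasible in tier 1): TC = 18,900×£58.20 + (18,900/519.4)×108 + (519.4/2)×0.26×£58.20 = £1,107,839.70.
EOQ at £50.78 = 556.1 < 600, so use break Q=600: TC = 18,900×£50.78 + (18,900/600.0)×108 + (600.0/2)×0.26×£50.78 = £967,104.84.
EOQ at £46.54 = 580.8 < 640, so use break Q=640: TC = 18,900×£46.54 + (18,900/640.0)×108 + (640.0/2)×0.26×£46.54 = £886,667.50.
EOQ at £45.72 = 586.0 < 13000, so use break Q=13000: TC = 18,900×£45.72 + (18,900/13000.0)×108 + (13000.0/2)×0.26×£45.72 = £941,531.82.
Lowest total cost among the candidates is at Q = 640.0.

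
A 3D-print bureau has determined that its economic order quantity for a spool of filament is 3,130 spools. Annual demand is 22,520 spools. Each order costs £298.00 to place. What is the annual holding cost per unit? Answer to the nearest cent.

The basic EOQ model gives Q* = √(2DS/H); rearrange for the unknown.
From Q* = √(2DS/H): H = 2DS / Q*² = 2 × 22,520 × 298 / 3,130² = 1.3700.

H ≈ £1.37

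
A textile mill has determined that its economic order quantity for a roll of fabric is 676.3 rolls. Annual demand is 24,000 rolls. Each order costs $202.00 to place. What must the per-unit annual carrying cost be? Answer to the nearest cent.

Invert the EOQ relation Q*² = 2DS/H.
From Q* = √(2DS/H): H = 2DS / Q*² = 2 × 24,000 × 202 / 676.3² = 21.1989.

H ≈ $21.20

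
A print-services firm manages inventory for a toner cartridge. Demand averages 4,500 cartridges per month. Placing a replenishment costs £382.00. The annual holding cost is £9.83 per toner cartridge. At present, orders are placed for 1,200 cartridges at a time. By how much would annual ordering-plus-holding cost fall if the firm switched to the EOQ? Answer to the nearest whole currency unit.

Extra cost ≈ £2,950 per year

Annual demand D = 4,500 × 12 = 54,000.
EOQ = √(2DS/H) = √(2 × 54,000 × 382 / 9.83) ≈ 2048.65.
Cost at Q* = (D/Q*)S + (Q*/2)H = √(2DSH) ≈ £20,138.18.
Cost at Q = 1,200: (54,000/1,200)×382 + (1,200/2)×9.83 = £17,190.00 + £5,898.00 = £23,088.00.
Excess = £23,088.00 − £20,138.18 = £2,949.82.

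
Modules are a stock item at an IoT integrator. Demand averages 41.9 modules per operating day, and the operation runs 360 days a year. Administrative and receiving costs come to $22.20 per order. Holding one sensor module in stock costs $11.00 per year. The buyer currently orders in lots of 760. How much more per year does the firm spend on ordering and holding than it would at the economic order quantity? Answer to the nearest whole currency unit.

Annual demand D = 41.9 × 360 = 15,084.
EOQ = √(2DS/H) = √(2 × 15,084 × 22.2 / 11) ≈ 246.75.
Cost at Q* = (D/Q*)S + (Q*/2)H = √(2DSH) ≈ $2,714.23.
Cost at Q = 760: (15,084/760)×22.2 + (760/2)×11 = $440.61 + $4,180.00 = $4,620.61.
Excess = $4,620.61 − $2,714.23 = $1,906.39.

Extra cost ≈ $1,906 per year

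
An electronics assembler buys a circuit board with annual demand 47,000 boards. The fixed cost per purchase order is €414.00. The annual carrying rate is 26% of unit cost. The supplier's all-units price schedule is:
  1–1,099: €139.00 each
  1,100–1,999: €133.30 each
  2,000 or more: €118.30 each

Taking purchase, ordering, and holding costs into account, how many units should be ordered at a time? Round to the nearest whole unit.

Holding cost per unit per year at price C is H = 0.26·C.
Candidates are each tier's EOQ (if it falls in that tier) and each price-break quantity.
EOQ at €139.00 = 1037.7 (feasible in tier 1): TC = 47,000×€139.00 + (47,000/1037.7)×414 + (1037.7/2)×0.26×€139.00 = €6,570,502.32.
EOQ at €133.30 = 1059.6 < 1100, so use break Q=1100: TC = 47,000×€133.30 + (47,000/1100.0)×414 + (1100.0/2)×0.26×€133.30 = €6,301,850.99.
EOQ at €118.30 = 1124.8 < 2000, so use break Q=2000: TC = 47,000×€118.30 + (47,000/2000.0)×414 + (2000.0/2)×0.26×€118.30 = €5,600,587.00.
Lowest total cost is €5,600,587.00 at Q = 2000.0.

Q* ≈ 2,000 boards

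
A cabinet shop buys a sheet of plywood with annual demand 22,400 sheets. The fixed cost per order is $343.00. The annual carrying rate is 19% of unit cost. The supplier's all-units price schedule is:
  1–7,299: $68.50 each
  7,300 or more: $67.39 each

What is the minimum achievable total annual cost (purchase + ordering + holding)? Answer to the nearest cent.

Holding cost per unit per year at price C is H = 0.19·C.
For each price level, check whether its EOQ is feasible; otherwise the best quantity at that price is the breakpoint.
EOQ at $68.50 = 1086.6 (feasible in tier 1): TC = 22,400×$68.50 + (22,400/1086.6)×343 + (1086.6/2)×0.19×$68.50 = $1,548,541.91.
EOQ at $67.39 = 1095.5 < 7300, so use break Q=7300: TC = 22,400×$67.39 + (22,400/7300.0)×343 + (7300.0/2)×0.19×$67.39 = $1,557,323.46.
Lowest total cost among the candidates is at Q = 1086.6.

TC* ≈ $1,548,541.91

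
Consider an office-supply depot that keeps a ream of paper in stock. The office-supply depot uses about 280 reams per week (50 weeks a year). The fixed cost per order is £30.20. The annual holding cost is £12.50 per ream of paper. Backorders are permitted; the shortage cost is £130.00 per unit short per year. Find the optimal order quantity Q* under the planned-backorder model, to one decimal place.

Annual demand D = 280 × 50 = 14,000.
With planned backorders, Q* = √(2DS/H) · √((H+B)/B).
√(2DS/H) = √(2 × 14,000 × 30.2 / 12.5) = 260.092.
√((H+B)/B) = √((12.5+130)/130) = 1.0470.
Q* ≈ 272.310.

Q* ≈ 272.3 reams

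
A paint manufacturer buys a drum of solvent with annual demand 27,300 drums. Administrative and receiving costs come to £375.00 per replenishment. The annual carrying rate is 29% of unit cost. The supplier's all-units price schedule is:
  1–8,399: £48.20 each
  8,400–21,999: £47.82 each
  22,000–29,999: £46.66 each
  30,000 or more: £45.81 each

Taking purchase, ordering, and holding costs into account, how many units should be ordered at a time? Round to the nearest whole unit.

Q* ≈ 1,210 drums

Holding cost per unit per year at price C is H = 0.29·C.
Candidates are each tier's EOQ (if it falls in that tier) and each price-break quantity.
EOQ at £48.20 = 1210.3 (feasible in tier 1): TC = 27,300×£48.20 + (27,300/1210.3)×375 + (1210.3/2)×0.29×£48.20 = £1,332,777.43.
EOQ at £47.82 = 1215.1 < 8400, so use break Q=8400: TC = 27,300×£47.82 + (27,300/8400.0)×375 + (8400.0/2)×0.29×£47.82 = £1,364,949.51.
EOQ at £46.66 = 1230.1 < 22000, so use break Q=22000: TC = 27,300×£46.66 + (27,300/22000.0)×375 + (22000.0/2)×0.29×£46.66 = £1,423,128.74.
EOQ at £45.81 = 1241.5 < 30000, so use break Q=30000: TC = 27,300×£45.81 + (27,300/30000.0)×375 + (30000.0/2)×0.29×£45.81 = £1,450,227.75.
Lowest total cost is £1,332,777.43 at Q = 1210.3.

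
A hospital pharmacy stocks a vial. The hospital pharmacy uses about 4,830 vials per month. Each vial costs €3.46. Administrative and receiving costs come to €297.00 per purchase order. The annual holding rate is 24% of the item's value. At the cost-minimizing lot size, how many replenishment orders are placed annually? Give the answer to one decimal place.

Annual demand D = 4,830 × 12 = 57,960.
Holding cost H = 0.24 × €3.46 = €0.8304 per unit per year.
The optimal lot size = √(2DS/H) = √(2 × 57,960 × 297 / 0.8304) ≈ 6438.93.
Orders per year = D / Q* = 57,960 / 6438.93 ≈ 9.001.

N ≈ 9.0 orders per year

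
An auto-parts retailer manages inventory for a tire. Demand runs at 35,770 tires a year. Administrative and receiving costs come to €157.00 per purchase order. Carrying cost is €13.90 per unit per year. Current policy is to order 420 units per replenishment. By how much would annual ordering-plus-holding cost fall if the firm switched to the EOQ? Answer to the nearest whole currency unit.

EOQ = √(2DS/H) = √(2 × 35,770 × 157 / 13.9) ≈ 898.91.
Cost at Q* = (D/Q*)S + (Q*/2)H = √(2DSH) ≈ €12,494.87.
Cost at Q = 420: (35,770/420)×157 + (420/2)×13.9 = €13,371.17 + €2,919.00 = €16,290.17.
Excess = €16,290.17 − €12,494.87 = €3,795.30.

Extra cost ≈ €3,795 per year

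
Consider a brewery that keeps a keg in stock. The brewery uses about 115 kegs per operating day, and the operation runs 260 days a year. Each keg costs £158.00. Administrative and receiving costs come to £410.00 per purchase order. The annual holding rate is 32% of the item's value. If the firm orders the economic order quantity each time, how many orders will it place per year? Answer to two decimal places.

N ≈ 42.94 orders per year

Annual demand D = 115 × 260 = 29,900.
Holding cost H = 0.32 × £158.00 = £50.5600 per unit per year.
Q* = √(2DS/H) = √(2 × 29,900 × 410 / 50.56) ≈ 696.37.
Orders per year = D / Q* = 29,900 / 696.37 ≈ 42.937.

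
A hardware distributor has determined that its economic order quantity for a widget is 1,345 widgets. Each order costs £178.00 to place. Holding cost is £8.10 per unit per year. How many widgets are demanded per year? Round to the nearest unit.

The basic EOQ model gives Q* = √(2DS/H); rearrange for the unknown.
From Q* = √(2DS/H): D = Q*²H / (2S) = 1,345² × 8.1 / (2 × 178) = 41160.400.

D ≈ 41,160 widgets per year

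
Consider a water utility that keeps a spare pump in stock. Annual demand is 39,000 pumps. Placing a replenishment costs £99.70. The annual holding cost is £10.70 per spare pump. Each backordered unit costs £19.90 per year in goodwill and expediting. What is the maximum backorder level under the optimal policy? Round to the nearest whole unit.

S* ≈ 370 pumps

With planned backorders, Q* = √(2DS/H) · √((H+B)/B).
√(2DS/H) = √(2 × 39,000 × 99.7 / 10.7) = 852.517.
√((H+B)/B) = √((10.7+19.9)/19.9) = 1.2400.
Q* ≈ 1057.151.
S* = Q* · H/(H+B) = 1057.151 × 10.7/30.6 ≈ 369.657.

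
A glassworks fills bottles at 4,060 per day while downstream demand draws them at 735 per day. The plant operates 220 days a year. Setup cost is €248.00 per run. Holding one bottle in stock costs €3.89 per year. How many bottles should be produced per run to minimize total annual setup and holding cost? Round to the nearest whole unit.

Annual demand D = 735 × 220 = 161,700.
Production build-up factor (1 − d/p) = 1 − 735/4,060 = 0.8190.
Q* = √(2DS / (H(1 − d/p))) = √(2 × 161,700 × 248 / (3.89 × 0.8190)).
= √(80,203,200 / 3.1858) ≈ 5017.510.

Q* ≈ 5,018 bottles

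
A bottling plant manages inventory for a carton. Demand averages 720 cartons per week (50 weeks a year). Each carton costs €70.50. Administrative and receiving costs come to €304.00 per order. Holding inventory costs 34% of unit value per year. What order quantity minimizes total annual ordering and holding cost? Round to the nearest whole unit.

Q* ≈ 956 cartons

Annual demand D = 720 × 50 = 36,000.
Holding cost H = 0.34 × €70.50 = €23.9700 per unit per year.
EOQ = √(2DS / H) = √(2 × 36,000 × 304 / 23.97).
= √(21,888,000 / 23.97) = √913,141.4268 ≈ 955.584.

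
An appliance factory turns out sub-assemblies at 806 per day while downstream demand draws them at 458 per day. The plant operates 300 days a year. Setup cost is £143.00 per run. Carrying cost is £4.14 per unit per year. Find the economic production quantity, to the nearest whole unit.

Annual demand D = 458 × 300 = 137,400.
Production build-up factor (1 − d/p) = 1 − 458/806 = 0.4318.
Q* = √(2DS / (H(1 − d/p))) = √(2 × 137,400 × 143 / (4.14 × 0.4318)).
= √(39,296,400 / 1.7875) ≈ 4688.718.

Q* ≈ 4,689 sub-assemblies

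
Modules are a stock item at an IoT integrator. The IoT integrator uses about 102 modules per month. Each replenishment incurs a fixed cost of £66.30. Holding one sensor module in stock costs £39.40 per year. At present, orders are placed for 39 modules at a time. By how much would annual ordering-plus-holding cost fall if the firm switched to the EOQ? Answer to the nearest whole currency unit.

Annual demand D = 102 × 12 = 1,224.
EOQ = √(2DS/H) = √(2 × 1,224 × 66.3 / 39.4) ≈ 64.18.
Cost at Q* = (D/Q*)S + (Q*/2)H = √(2DSH) ≈ £2,528.78.
Cost at Q = 39: (1,224/39)×66.3 + (39/2)×39.4 = £2,080.80 + £768.30 = £2,849.10.
Excess = £2,849.10 − £2,528.78 = £320.32.

Extra cost ≈ £320 per year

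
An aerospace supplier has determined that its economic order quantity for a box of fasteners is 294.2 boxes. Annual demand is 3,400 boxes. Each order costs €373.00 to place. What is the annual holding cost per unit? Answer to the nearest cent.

H ≈ €29.30

Invert the EOQ relation Q*² = 2DS/H.
From Q* = √(2DS/H): H = 2DS / Q*² = 2 × 3,400 × 373 / 294.2² = 29.3044.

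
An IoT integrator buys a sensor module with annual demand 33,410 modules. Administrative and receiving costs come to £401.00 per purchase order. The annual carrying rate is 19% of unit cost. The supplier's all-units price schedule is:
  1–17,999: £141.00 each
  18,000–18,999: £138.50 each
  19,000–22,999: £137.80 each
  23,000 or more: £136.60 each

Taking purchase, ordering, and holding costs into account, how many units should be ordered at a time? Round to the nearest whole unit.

Holding cost per unit per year at price C is H = 0.19·C.
Candidates are each tier's EOQ (if it falls in that tier) and each price-break quantity.
EOQ at £141.00 = 1000.1 (feasible in tier 1): TC = 33,410×£141.00 + (33,410/1000.1)×401 + (1000.1/2)×0.19×£141.00 = £4,737,602.41.
EOQ at £138.50 = 1009.1 < 18000, so use break Q=18000: TC = 33,410×£138.50 + (33,410/18000.0)×401 + (18000.0/2)×0.19×£138.50 = £4,864,864.30.
EOQ at £137.80 = 1011.6 < 19000, so use break Q=19000: TC = 33,410×£137.80 + (33,410/19000.0)×401 + (19000.0/2)×0.19×£137.80 = £4,853,332.13.
EOQ at £136.60 = 1016.1 < 23000, so use break Q=23000: TC = 33,410×£136.60 + (33,410/23000.0)×401 + (23000.0/2)×0.19×£136.60 = £4,862,859.50.
Lowest total cost is £4,737,602.41 at Q = 1000.1.

Q* ≈ 1,000 modules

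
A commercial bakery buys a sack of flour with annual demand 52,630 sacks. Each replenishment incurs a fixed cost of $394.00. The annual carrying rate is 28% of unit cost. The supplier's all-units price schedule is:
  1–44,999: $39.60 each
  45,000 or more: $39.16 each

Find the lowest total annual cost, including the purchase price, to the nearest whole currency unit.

TC* ≈ $2,105,592

Holding cost per unit per year at price C is H = 0.28·C.
Evaluate total cost at each tier's feasible EOQ or, if the EOQ is below the tier, at the tier's minimum quantity.
EOQ at $39.60 = 1934.0 (feasible in tier 1): TC = 52,630×$39.60 + (52,630/1934.0)×394 + (1934.0/2)×0.28×$39.60 = $2,105,592.03.
EOQ at $39.16 = 1944.8 < 45000, so use break Q=45000: TC = 52,630×$39.16 + (52,630/45000.0)×394 + (45000.0/2)×0.28×$39.16 = $2,308,159.60.
Lowest total cost among the candidates is at Q = 1934.0.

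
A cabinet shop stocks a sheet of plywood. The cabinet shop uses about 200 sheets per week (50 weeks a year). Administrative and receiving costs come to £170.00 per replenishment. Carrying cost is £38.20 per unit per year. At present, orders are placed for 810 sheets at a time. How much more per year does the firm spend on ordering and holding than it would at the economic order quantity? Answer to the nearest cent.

Extra cost ≈ £6,173.27 per year

Annual demand D = 200 × 50 = 10,000.
EOQ = √(2DS/H) = √(2 × 10,000 × 170 / 38.2) ≈ 298.34.
Cost at Q* = (D/Q*)S + (Q*/2)H = √(2DSH) ≈ £11,396.49.
Cost at Q = 810: (10,000/810)×170 + (810/2)×38.2 = £2,098.77 + £15,471.00 = £17,569.77.
Excess = £17,569.77 − £11,396.49 = £6,173.27.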